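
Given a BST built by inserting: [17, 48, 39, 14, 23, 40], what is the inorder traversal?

Tree insertion order: [17, 48, 39, 14, 23, 40]
Tree (level-order array): [17, 14, 48, None, None, 39, None, 23, 40]
Inorder traversal: [14, 17, 23, 39, 40, 48]


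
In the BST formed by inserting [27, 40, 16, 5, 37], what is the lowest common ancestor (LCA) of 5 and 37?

Tree insertion order: [27, 40, 16, 5, 37]
Tree (level-order array): [27, 16, 40, 5, None, 37]
In a BST, the LCA of p=5, q=37 is the first node v on the
root-to-leaf path with p <= v <= q (go left if both < v, right if both > v).
Walk from root:
  at 27: 5 <= 27 <= 37, this is the LCA
LCA = 27


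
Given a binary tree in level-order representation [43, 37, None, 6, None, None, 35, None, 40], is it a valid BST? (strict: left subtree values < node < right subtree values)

Level-order array: [43, 37, None, 6, None, None, 35, None, 40]
Validate using subtree bounds (lo, hi): at each node, require lo < value < hi,
then recurse left with hi=value and right with lo=value.
Preorder trace (stopping at first violation):
  at node 43 with bounds (-inf, +inf): OK
  at node 37 with bounds (-inf, 43): OK
  at node 6 with bounds (-inf, 37): OK
  at node 35 with bounds (6, 37): OK
  at node 40 with bounds (35, 37): VIOLATION
Node 40 violates its bound: not (35 < 40 < 37).
Result: Not a valid BST


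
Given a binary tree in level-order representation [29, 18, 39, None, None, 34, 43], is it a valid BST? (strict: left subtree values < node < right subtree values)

Level-order array: [29, 18, 39, None, None, 34, 43]
Validate using subtree bounds (lo, hi): at each node, require lo < value < hi,
then recurse left with hi=value and right with lo=value.
Preorder trace (stopping at first violation):
  at node 29 with bounds (-inf, +inf): OK
  at node 18 with bounds (-inf, 29): OK
  at node 39 with bounds (29, +inf): OK
  at node 34 with bounds (29, 39): OK
  at node 43 with bounds (39, +inf): OK
No violation found at any node.
Result: Valid BST


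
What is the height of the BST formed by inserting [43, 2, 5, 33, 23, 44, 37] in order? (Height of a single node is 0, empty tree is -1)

Insertion order: [43, 2, 5, 33, 23, 44, 37]
Tree (level-order array): [43, 2, 44, None, 5, None, None, None, 33, 23, 37]
Compute height bottom-up (empty subtree = -1):
  height(23) = 1 + max(-1, -1) = 0
  height(37) = 1 + max(-1, -1) = 0
  height(33) = 1 + max(0, 0) = 1
  height(5) = 1 + max(-1, 1) = 2
  height(2) = 1 + max(-1, 2) = 3
  height(44) = 1 + max(-1, -1) = 0
  height(43) = 1 + max(3, 0) = 4
Height = 4


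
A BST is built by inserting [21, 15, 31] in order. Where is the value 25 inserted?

Starting tree (level order): [21, 15, 31]
Insertion path: 21 -> 31
Result: insert 25 as left child of 31
Final tree (level order): [21, 15, 31, None, None, 25]


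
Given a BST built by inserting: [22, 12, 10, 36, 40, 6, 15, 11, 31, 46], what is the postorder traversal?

Tree insertion order: [22, 12, 10, 36, 40, 6, 15, 11, 31, 46]
Tree (level-order array): [22, 12, 36, 10, 15, 31, 40, 6, 11, None, None, None, None, None, 46]
Postorder traversal: [6, 11, 10, 15, 12, 31, 46, 40, 36, 22]


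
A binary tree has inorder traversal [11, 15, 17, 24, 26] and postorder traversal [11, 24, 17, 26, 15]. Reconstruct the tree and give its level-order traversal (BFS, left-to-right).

Inorder:   [11, 15, 17, 24, 26]
Postorder: [11, 24, 17, 26, 15]
Algorithm: postorder visits root last, so walk postorder right-to-left;
each value is the root of the current inorder slice — split it at that
value, recurse on the right subtree first, then the left.
Recursive splits:
  root=15; inorder splits into left=[11], right=[17, 24, 26]
  root=26; inorder splits into left=[17, 24], right=[]
  root=17; inorder splits into left=[], right=[24]
  root=24; inorder splits into left=[], right=[]
  root=11; inorder splits into left=[], right=[]
Reconstructed level-order: [15, 11, 26, 17, 24]


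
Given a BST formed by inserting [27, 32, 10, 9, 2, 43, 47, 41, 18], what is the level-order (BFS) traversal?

Tree insertion order: [27, 32, 10, 9, 2, 43, 47, 41, 18]
Tree (level-order array): [27, 10, 32, 9, 18, None, 43, 2, None, None, None, 41, 47]
BFS from the root, enqueuing left then right child of each popped node:
  queue [27] -> pop 27, enqueue [10, 32], visited so far: [27]
  queue [10, 32] -> pop 10, enqueue [9, 18], visited so far: [27, 10]
  queue [32, 9, 18] -> pop 32, enqueue [43], visited so far: [27, 10, 32]
  queue [9, 18, 43] -> pop 9, enqueue [2], visited so far: [27, 10, 32, 9]
  queue [18, 43, 2] -> pop 18, enqueue [none], visited so far: [27, 10, 32, 9, 18]
  queue [43, 2] -> pop 43, enqueue [41, 47], visited so far: [27, 10, 32, 9, 18, 43]
  queue [2, 41, 47] -> pop 2, enqueue [none], visited so far: [27, 10, 32, 9, 18, 43, 2]
  queue [41, 47] -> pop 41, enqueue [none], visited so far: [27, 10, 32, 9, 18, 43, 2, 41]
  queue [47] -> pop 47, enqueue [none], visited so far: [27, 10, 32, 9, 18, 43, 2, 41, 47]
Result: [27, 10, 32, 9, 18, 43, 2, 41, 47]


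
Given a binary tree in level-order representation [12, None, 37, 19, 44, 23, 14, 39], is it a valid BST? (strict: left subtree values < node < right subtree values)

Level-order array: [12, None, 37, 19, 44, 23, 14, 39]
Validate using subtree bounds (lo, hi): at each node, require lo < value < hi,
then recurse left with hi=value and right with lo=value.
Preorder trace (stopping at first violation):
  at node 12 with bounds (-inf, +inf): OK
  at node 37 with bounds (12, +inf): OK
  at node 19 with bounds (12, 37): OK
  at node 23 with bounds (12, 19): VIOLATION
Node 23 violates its bound: not (12 < 23 < 19).
Result: Not a valid BST


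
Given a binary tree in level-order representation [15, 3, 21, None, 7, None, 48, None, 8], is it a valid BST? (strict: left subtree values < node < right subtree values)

Level-order array: [15, 3, 21, None, 7, None, 48, None, 8]
Validate using subtree bounds (lo, hi): at each node, require lo < value < hi,
then recurse left with hi=value and right with lo=value.
Preorder trace (stopping at first violation):
  at node 15 with bounds (-inf, +inf): OK
  at node 3 with bounds (-inf, 15): OK
  at node 7 with bounds (3, 15): OK
  at node 8 with bounds (7, 15): OK
  at node 21 with bounds (15, +inf): OK
  at node 48 with bounds (21, +inf): OK
No violation found at any node.
Result: Valid BST


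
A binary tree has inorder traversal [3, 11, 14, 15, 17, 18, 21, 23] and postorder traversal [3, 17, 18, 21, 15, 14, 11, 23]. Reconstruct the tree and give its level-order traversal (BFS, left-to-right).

Inorder:   [3, 11, 14, 15, 17, 18, 21, 23]
Postorder: [3, 17, 18, 21, 15, 14, 11, 23]
Algorithm: postorder visits root last, so walk postorder right-to-left;
each value is the root of the current inorder slice — split it at that
value, recurse on the right subtree first, then the left.
Recursive splits:
  root=23; inorder splits into left=[3, 11, 14, 15, 17, 18, 21], right=[]
  root=11; inorder splits into left=[3], right=[14, 15, 17, 18, 21]
  root=14; inorder splits into left=[], right=[15, 17, 18, 21]
  root=15; inorder splits into left=[], right=[17, 18, 21]
  root=21; inorder splits into left=[17, 18], right=[]
  root=18; inorder splits into left=[17], right=[]
  root=17; inorder splits into left=[], right=[]
  root=3; inorder splits into left=[], right=[]
Reconstructed level-order: [23, 11, 3, 14, 15, 21, 18, 17]


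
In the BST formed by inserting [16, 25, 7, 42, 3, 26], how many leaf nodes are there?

Tree built from: [16, 25, 7, 42, 3, 26]
Tree (level-order array): [16, 7, 25, 3, None, None, 42, None, None, 26]
Rule: A leaf has 0 children.
Per-node child counts:
  node 16: 2 child(ren)
  node 7: 1 child(ren)
  node 3: 0 child(ren)
  node 25: 1 child(ren)
  node 42: 1 child(ren)
  node 26: 0 child(ren)
Matching nodes: [3, 26]
Count of leaf nodes: 2


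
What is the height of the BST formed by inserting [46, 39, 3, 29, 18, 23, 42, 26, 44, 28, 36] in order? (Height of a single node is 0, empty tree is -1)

Insertion order: [46, 39, 3, 29, 18, 23, 42, 26, 44, 28, 36]
Tree (level-order array): [46, 39, None, 3, 42, None, 29, None, 44, 18, 36, None, None, None, 23, None, None, None, 26, None, 28]
Compute height bottom-up (empty subtree = -1):
  height(28) = 1 + max(-1, -1) = 0
  height(26) = 1 + max(-1, 0) = 1
  height(23) = 1 + max(-1, 1) = 2
  height(18) = 1 + max(-1, 2) = 3
  height(36) = 1 + max(-1, -1) = 0
  height(29) = 1 + max(3, 0) = 4
  height(3) = 1 + max(-1, 4) = 5
  height(44) = 1 + max(-1, -1) = 0
  height(42) = 1 + max(-1, 0) = 1
  height(39) = 1 + max(5, 1) = 6
  height(46) = 1 + max(6, -1) = 7
Height = 7


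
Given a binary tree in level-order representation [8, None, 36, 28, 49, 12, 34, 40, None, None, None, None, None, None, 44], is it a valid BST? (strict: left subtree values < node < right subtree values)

Level-order array: [8, None, 36, 28, 49, 12, 34, 40, None, None, None, None, None, None, 44]
Validate using subtree bounds (lo, hi): at each node, require lo < value < hi,
then recurse left with hi=value and right with lo=value.
Preorder trace (stopping at first violation):
  at node 8 with bounds (-inf, +inf): OK
  at node 36 with bounds (8, +inf): OK
  at node 28 with bounds (8, 36): OK
  at node 12 with bounds (8, 28): OK
  at node 34 with bounds (28, 36): OK
  at node 49 with bounds (36, +inf): OK
  at node 40 with bounds (36, 49): OK
  at node 44 with bounds (40, 49): OK
No violation found at any node.
Result: Valid BST


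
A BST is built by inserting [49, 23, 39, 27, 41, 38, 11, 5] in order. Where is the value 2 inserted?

Starting tree (level order): [49, 23, None, 11, 39, 5, None, 27, 41, None, None, None, 38]
Insertion path: 49 -> 23 -> 11 -> 5
Result: insert 2 as left child of 5
Final tree (level order): [49, 23, None, 11, 39, 5, None, 27, 41, 2, None, None, 38]


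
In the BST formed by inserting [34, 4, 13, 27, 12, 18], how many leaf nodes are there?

Tree built from: [34, 4, 13, 27, 12, 18]
Tree (level-order array): [34, 4, None, None, 13, 12, 27, None, None, 18]
Rule: A leaf has 0 children.
Per-node child counts:
  node 34: 1 child(ren)
  node 4: 1 child(ren)
  node 13: 2 child(ren)
  node 12: 0 child(ren)
  node 27: 1 child(ren)
  node 18: 0 child(ren)
Matching nodes: [12, 18]
Count of leaf nodes: 2


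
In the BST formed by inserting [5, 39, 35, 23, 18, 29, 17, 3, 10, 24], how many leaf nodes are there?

Tree built from: [5, 39, 35, 23, 18, 29, 17, 3, 10, 24]
Tree (level-order array): [5, 3, 39, None, None, 35, None, 23, None, 18, 29, 17, None, 24, None, 10]
Rule: A leaf has 0 children.
Per-node child counts:
  node 5: 2 child(ren)
  node 3: 0 child(ren)
  node 39: 1 child(ren)
  node 35: 1 child(ren)
  node 23: 2 child(ren)
  node 18: 1 child(ren)
  node 17: 1 child(ren)
  node 10: 0 child(ren)
  node 29: 1 child(ren)
  node 24: 0 child(ren)
Matching nodes: [3, 10, 24]
Count of leaf nodes: 3


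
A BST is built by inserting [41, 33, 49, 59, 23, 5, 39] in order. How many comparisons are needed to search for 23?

Search path for 23: 41 -> 33 -> 23
Found: True
Comparisons: 3


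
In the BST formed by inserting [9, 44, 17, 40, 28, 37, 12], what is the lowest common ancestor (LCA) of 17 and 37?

Tree insertion order: [9, 44, 17, 40, 28, 37, 12]
Tree (level-order array): [9, None, 44, 17, None, 12, 40, None, None, 28, None, None, 37]
In a BST, the LCA of p=17, q=37 is the first node v on the
root-to-leaf path with p <= v <= q (go left if both < v, right if both > v).
Walk from root:
  at 9: both 17 and 37 > 9, go right
  at 44: both 17 and 37 < 44, go left
  at 17: 17 <= 17 <= 37, this is the LCA
LCA = 17


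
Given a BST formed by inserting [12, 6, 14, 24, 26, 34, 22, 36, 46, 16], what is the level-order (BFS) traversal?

Tree insertion order: [12, 6, 14, 24, 26, 34, 22, 36, 46, 16]
Tree (level-order array): [12, 6, 14, None, None, None, 24, 22, 26, 16, None, None, 34, None, None, None, 36, None, 46]
BFS from the root, enqueuing left then right child of each popped node:
  queue [12] -> pop 12, enqueue [6, 14], visited so far: [12]
  queue [6, 14] -> pop 6, enqueue [none], visited so far: [12, 6]
  queue [14] -> pop 14, enqueue [24], visited so far: [12, 6, 14]
  queue [24] -> pop 24, enqueue [22, 26], visited so far: [12, 6, 14, 24]
  queue [22, 26] -> pop 22, enqueue [16], visited so far: [12, 6, 14, 24, 22]
  queue [26, 16] -> pop 26, enqueue [34], visited so far: [12, 6, 14, 24, 22, 26]
  queue [16, 34] -> pop 16, enqueue [none], visited so far: [12, 6, 14, 24, 22, 26, 16]
  queue [34] -> pop 34, enqueue [36], visited so far: [12, 6, 14, 24, 22, 26, 16, 34]
  queue [36] -> pop 36, enqueue [46], visited so far: [12, 6, 14, 24, 22, 26, 16, 34, 36]
  queue [46] -> pop 46, enqueue [none], visited so far: [12, 6, 14, 24, 22, 26, 16, 34, 36, 46]
Result: [12, 6, 14, 24, 22, 26, 16, 34, 36, 46]


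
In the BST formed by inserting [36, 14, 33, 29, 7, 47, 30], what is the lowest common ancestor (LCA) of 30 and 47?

Tree insertion order: [36, 14, 33, 29, 7, 47, 30]
Tree (level-order array): [36, 14, 47, 7, 33, None, None, None, None, 29, None, None, 30]
In a BST, the LCA of p=30, q=47 is the first node v on the
root-to-leaf path with p <= v <= q (go left if both < v, right if both > v).
Walk from root:
  at 36: 30 <= 36 <= 47, this is the LCA
LCA = 36


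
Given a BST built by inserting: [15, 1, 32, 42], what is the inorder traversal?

Tree insertion order: [15, 1, 32, 42]
Tree (level-order array): [15, 1, 32, None, None, None, 42]
Inorder traversal: [1, 15, 32, 42]


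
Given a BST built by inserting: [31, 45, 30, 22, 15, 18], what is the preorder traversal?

Tree insertion order: [31, 45, 30, 22, 15, 18]
Tree (level-order array): [31, 30, 45, 22, None, None, None, 15, None, None, 18]
Preorder traversal: [31, 30, 22, 15, 18, 45]


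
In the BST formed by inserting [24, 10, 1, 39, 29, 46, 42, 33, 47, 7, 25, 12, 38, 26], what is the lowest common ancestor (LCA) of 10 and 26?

Tree insertion order: [24, 10, 1, 39, 29, 46, 42, 33, 47, 7, 25, 12, 38, 26]
Tree (level-order array): [24, 10, 39, 1, 12, 29, 46, None, 7, None, None, 25, 33, 42, 47, None, None, None, 26, None, 38]
In a BST, the LCA of p=10, q=26 is the first node v on the
root-to-leaf path with p <= v <= q (go left if both < v, right if both > v).
Walk from root:
  at 24: 10 <= 24 <= 26, this is the LCA
LCA = 24


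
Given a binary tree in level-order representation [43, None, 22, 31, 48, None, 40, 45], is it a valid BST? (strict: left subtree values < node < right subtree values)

Level-order array: [43, None, 22, 31, 48, None, 40, 45]
Validate using subtree bounds (lo, hi): at each node, require lo < value < hi,
then recurse left with hi=value and right with lo=value.
Preorder trace (stopping at first violation):
  at node 43 with bounds (-inf, +inf): OK
  at node 22 with bounds (43, +inf): VIOLATION
Node 22 violates its bound: not (43 < 22 < +inf).
Result: Not a valid BST


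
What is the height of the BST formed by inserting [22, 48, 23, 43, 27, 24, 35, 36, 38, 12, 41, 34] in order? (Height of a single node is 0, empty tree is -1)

Insertion order: [22, 48, 23, 43, 27, 24, 35, 36, 38, 12, 41, 34]
Tree (level-order array): [22, 12, 48, None, None, 23, None, None, 43, 27, None, 24, 35, None, None, 34, 36, None, None, None, 38, None, 41]
Compute height bottom-up (empty subtree = -1):
  height(12) = 1 + max(-1, -1) = 0
  height(24) = 1 + max(-1, -1) = 0
  height(34) = 1 + max(-1, -1) = 0
  height(41) = 1 + max(-1, -1) = 0
  height(38) = 1 + max(-1, 0) = 1
  height(36) = 1 + max(-1, 1) = 2
  height(35) = 1 + max(0, 2) = 3
  height(27) = 1 + max(0, 3) = 4
  height(43) = 1 + max(4, -1) = 5
  height(23) = 1 + max(-1, 5) = 6
  height(48) = 1 + max(6, -1) = 7
  height(22) = 1 + max(0, 7) = 8
Height = 8


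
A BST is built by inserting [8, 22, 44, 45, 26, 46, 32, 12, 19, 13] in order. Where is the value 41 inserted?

Starting tree (level order): [8, None, 22, 12, 44, None, 19, 26, 45, 13, None, None, 32, None, 46]
Insertion path: 8 -> 22 -> 44 -> 26 -> 32
Result: insert 41 as right child of 32
Final tree (level order): [8, None, 22, 12, 44, None, 19, 26, 45, 13, None, None, 32, None, 46, None, None, None, 41]


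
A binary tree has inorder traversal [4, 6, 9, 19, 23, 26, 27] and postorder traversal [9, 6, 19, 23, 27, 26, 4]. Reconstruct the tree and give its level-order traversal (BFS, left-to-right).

Inorder:   [4, 6, 9, 19, 23, 26, 27]
Postorder: [9, 6, 19, 23, 27, 26, 4]
Algorithm: postorder visits root last, so walk postorder right-to-left;
each value is the root of the current inorder slice — split it at that
value, recurse on the right subtree first, then the left.
Recursive splits:
  root=4; inorder splits into left=[], right=[6, 9, 19, 23, 26, 27]
  root=26; inorder splits into left=[6, 9, 19, 23], right=[27]
  root=27; inorder splits into left=[], right=[]
  root=23; inorder splits into left=[6, 9, 19], right=[]
  root=19; inorder splits into left=[6, 9], right=[]
  root=6; inorder splits into left=[], right=[9]
  root=9; inorder splits into left=[], right=[]
Reconstructed level-order: [4, 26, 23, 27, 19, 6, 9]


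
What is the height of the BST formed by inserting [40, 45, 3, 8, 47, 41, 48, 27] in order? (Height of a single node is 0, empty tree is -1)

Insertion order: [40, 45, 3, 8, 47, 41, 48, 27]
Tree (level-order array): [40, 3, 45, None, 8, 41, 47, None, 27, None, None, None, 48]
Compute height bottom-up (empty subtree = -1):
  height(27) = 1 + max(-1, -1) = 0
  height(8) = 1 + max(-1, 0) = 1
  height(3) = 1 + max(-1, 1) = 2
  height(41) = 1 + max(-1, -1) = 0
  height(48) = 1 + max(-1, -1) = 0
  height(47) = 1 + max(-1, 0) = 1
  height(45) = 1 + max(0, 1) = 2
  height(40) = 1 + max(2, 2) = 3
Height = 3


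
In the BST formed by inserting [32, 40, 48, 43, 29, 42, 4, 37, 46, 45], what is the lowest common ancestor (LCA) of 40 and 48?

Tree insertion order: [32, 40, 48, 43, 29, 42, 4, 37, 46, 45]
Tree (level-order array): [32, 29, 40, 4, None, 37, 48, None, None, None, None, 43, None, 42, 46, None, None, 45]
In a BST, the LCA of p=40, q=48 is the first node v on the
root-to-leaf path with p <= v <= q (go left if both < v, right if both > v).
Walk from root:
  at 32: both 40 and 48 > 32, go right
  at 40: 40 <= 40 <= 48, this is the LCA
LCA = 40


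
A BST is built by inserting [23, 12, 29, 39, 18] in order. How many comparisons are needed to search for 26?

Search path for 26: 23 -> 29
Found: False
Comparisons: 2


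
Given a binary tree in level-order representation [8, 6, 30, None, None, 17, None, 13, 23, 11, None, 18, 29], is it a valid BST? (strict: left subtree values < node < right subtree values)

Level-order array: [8, 6, 30, None, None, 17, None, 13, 23, 11, None, 18, 29]
Validate using subtree bounds (lo, hi): at each node, require lo < value < hi,
then recurse left with hi=value and right with lo=value.
Preorder trace (stopping at first violation):
  at node 8 with bounds (-inf, +inf): OK
  at node 6 with bounds (-inf, 8): OK
  at node 30 with bounds (8, +inf): OK
  at node 17 with bounds (8, 30): OK
  at node 13 with bounds (8, 17): OK
  at node 11 with bounds (8, 13): OK
  at node 23 with bounds (17, 30): OK
  at node 18 with bounds (17, 23): OK
  at node 29 with bounds (23, 30): OK
No violation found at any node.
Result: Valid BST


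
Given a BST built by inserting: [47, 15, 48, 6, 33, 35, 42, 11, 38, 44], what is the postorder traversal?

Tree insertion order: [47, 15, 48, 6, 33, 35, 42, 11, 38, 44]
Tree (level-order array): [47, 15, 48, 6, 33, None, None, None, 11, None, 35, None, None, None, 42, 38, 44]
Postorder traversal: [11, 6, 38, 44, 42, 35, 33, 15, 48, 47]


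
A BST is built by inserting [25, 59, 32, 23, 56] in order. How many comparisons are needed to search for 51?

Search path for 51: 25 -> 59 -> 32 -> 56
Found: False
Comparisons: 4


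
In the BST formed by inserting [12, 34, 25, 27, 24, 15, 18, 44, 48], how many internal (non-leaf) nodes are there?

Tree built from: [12, 34, 25, 27, 24, 15, 18, 44, 48]
Tree (level-order array): [12, None, 34, 25, 44, 24, 27, None, 48, 15, None, None, None, None, None, None, 18]
Rule: An internal node has at least one child.
Per-node child counts:
  node 12: 1 child(ren)
  node 34: 2 child(ren)
  node 25: 2 child(ren)
  node 24: 1 child(ren)
  node 15: 1 child(ren)
  node 18: 0 child(ren)
  node 27: 0 child(ren)
  node 44: 1 child(ren)
  node 48: 0 child(ren)
Matching nodes: [12, 34, 25, 24, 15, 44]
Count of internal (non-leaf) nodes: 6


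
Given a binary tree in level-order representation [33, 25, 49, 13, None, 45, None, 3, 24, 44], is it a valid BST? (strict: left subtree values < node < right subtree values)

Level-order array: [33, 25, 49, 13, None, 45, None, 3, 24, 44]
Validate using subtree bounds (lo, hi): at each node, require lo < value < hi,
then recurse left with hi=value and right with lo=value.
Preorder trace (stopping at first violation):
  at node 33 with bounds (-inf, +inf): OK
  at node 25 with bounds (-inf, 33): OK
  at node 13 with bounds (-inf, 25): OK
  at node 3 with bounds (-inf, 13): OK
  at node 24 with bounds (13, 25): OK
  at node 49 with bounds (33, +inf): OK
  at node 45 with bounds (33, 49): OK
  at node 44 with bounds (33, 45): OK
No violation found at any node.
Result: Valid BST


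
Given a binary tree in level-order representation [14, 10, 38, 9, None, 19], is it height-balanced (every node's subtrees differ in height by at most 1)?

Tree (level-order array): [14, 10, 38, 9, None, 19]
Definition: a tree is height-balanced if, at every node, |h(left) - h(right)| <= 1 (empty subtree has height -1).
Bottom-up per-node check:
  node 9: h_left=-1, h_right=-1, diff=0 [OK], height=0
  node 10: h_left=0, h_right=-1, diff=1 [OK], height=1
  node 19: h_left=-1, h_right=-1, diff=0 [OK], height=0
  node 38: h_left=0, h_right=-1, diff=1 [OK], height=1
  node 14: h_left=1, h_right=1, diff=0 [OK], height=2
All nodes satisfy the balance condition.
Result: Balanced


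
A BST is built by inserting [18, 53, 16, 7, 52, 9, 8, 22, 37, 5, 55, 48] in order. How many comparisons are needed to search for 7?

Search path for 7: 18 -> 16 -> 7
Found: True
Comparisons: 3


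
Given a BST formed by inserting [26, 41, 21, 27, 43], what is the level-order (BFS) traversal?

Tree insertion order: [26, 41, 21, 27, 43]
Tree (level-order array): [26, 21, 41, None, None, 27, 43]
BFS from the root, enqueuing left then right child of each popped node:
  queue [26] -> pop 26, enqueue [21, 41], visited so far: [26]
  queue [21, 41] -> pop 21, enqueue [none], visited so far: [26, 21]
  queue [41] -> pop 41, enqueue [27, 43], visited so far: [26, 21, 41]
  queue [27, 43] -> pop 27, enqueue [none], visited so far: [26, 21, 41, 27]
  queue [43] -> pop 43, enqueue [none], visited so far: [26, 21, 41, 27, 43]
Result: [26, 21, 41, 27, 43]


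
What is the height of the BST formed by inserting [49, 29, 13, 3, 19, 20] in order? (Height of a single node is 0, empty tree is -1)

Insertion order: [49, 29, 13, 3, 19, 20]
Tree (level-order array): [49, 29, None, 13, None, 3, 19, None, None, None, 20]
Compute height bottom-up (empty subtree = -1):
  height(3) = 1 + max(-1, -1) = 0
  height(20) = 1 + max(-1, -1) = 0
  height(19) = 1 + max(-1, 0) = 1
  height(13) = 1 + max(0, 1) = 2
  height(29) = 1 + max(2, -1) = 3
  height(49) = 1 + max(3, -1) = 4
Height = 4


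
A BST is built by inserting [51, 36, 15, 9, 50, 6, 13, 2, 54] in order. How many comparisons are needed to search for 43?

Search path for 43: 51 -> 36 -> 50
Found: False
Comparisons: 3


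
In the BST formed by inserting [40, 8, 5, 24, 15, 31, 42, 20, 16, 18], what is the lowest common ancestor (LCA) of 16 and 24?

Tree insertion order: [40, 8, 5, 24, 15, 31, 42, 20, 16, 18]
Tree (level-order array): [40, 8, 42, 5, 24, None, None, None, None, 15, 31, None, 20, None, None, 16, None, None, 18]
In a BST, the LCA of p=16, q=24 is the first node v on the
root-to-leaf path with p <= v <= q (go left if both < v, right if both > v).
Walk from root:
  at 40: both 16 and 24 < 40, go left
  at 8: both 16 and 24 > 8, go right
  at 24: 16 <= 24 <= 24, this is the LCA
LCA = 24


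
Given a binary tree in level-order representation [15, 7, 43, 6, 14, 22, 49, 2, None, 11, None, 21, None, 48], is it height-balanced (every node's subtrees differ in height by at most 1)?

Tree (level-order array): [15, 7, 43, 6, 14, 22, 49, 2, None, 11, None, 21, None, 48]
Definition: a tree is height-balanced if, at every node, |h(left) - h(right)| <= 1 (empty subtree has height -1).
Bottom-up per-node check:
  node 2: h_left=-1, h_right=-1, diff=0 [OK], height=0
  node 6: h_left=0, h_right=-1, diff=1 [OK], height=1
  node 11: h_left=-1, h_right=-1, diff=0 [OK], height=0
  node 14: h_left=0, h_right=-1, diff=1 [OK], height=1
  node 7: h_left=1, h_right=1, diff=0 [OK], height=2
  node 21: h_left=-1, h_right=-1, diff=0 [OK], height=0
  node 22: h_left=0, h_right=-1, diff=1 [OK], height=1
  node 48: h_left=-1, h_right=-1, diff=0 [OK], height=0
  node 49: h_left=0, h_right=-1, diff=1 [OK], height=1
  node 43: h_left=1, h_right=1, diff=0 [OK], height=2
  node 15: h_left=2, h_right=2, diff=0 [OK], height=3
All nodes satisfy the balance condition.
Result: Balanced


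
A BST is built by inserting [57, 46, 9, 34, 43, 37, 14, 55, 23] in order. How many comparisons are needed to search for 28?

Search path for 28: 57 -> 46 -> 9 -> 34 -> 14 -> 23
Found: False
Comparisons: 6


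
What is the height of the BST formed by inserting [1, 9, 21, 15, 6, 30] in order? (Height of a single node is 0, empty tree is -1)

Insertion order: [1, 9, 21, 15, 6, 30]
Tree (level-order array): [1, None, 9, 6, 21, None, None, 15, 30]
Compute height bottom-up (empty subtree = -1):
  height(6) = 1 + max(-1, -1) = 0
  height(15) = 1 + max(-1, -1) = 0
  height(30) = 1 + max(-1, -1) = 0
  height(21) = 1 + max(0, 0) = 1
  height(9) = 1 + max(0, 1) = 2
  height(1) = 1 + max(-1, 2) = 3
Height = 3


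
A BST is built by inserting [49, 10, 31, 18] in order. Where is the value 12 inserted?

Starting tree (level order): [49, 10, None, None, 31, 18]
Insertion path: 49 -> 10 -> 31 -> 18
Result: insert 12 as left child of 18
Final tree (level order): [49, 10, None, None, 31, 18, None, 12]


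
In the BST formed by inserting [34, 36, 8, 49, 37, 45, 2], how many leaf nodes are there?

Tree built from: [34, 36, 8, 49, 37, 45, 2]
Tree (level-order array): [34, 8, 36, 2, None, None, 49, None, None, 37, None, None, 45]
Rule: A leaf has 0 children.
Per-node child counts:
  node 34: 2 child(ren)
  node 8: 1 child(ren)
  node 2: 0 child(ren)
  node 36: 1 child(ren)
  node 49: 1 child(ren)
  node 37: 1 child(ren)
  node 45: 0 child(ren)
Matching nodes: [2, 45]
Count of leaf nodes: 2


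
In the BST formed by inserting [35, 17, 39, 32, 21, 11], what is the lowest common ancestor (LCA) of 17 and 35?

Tree insertion order: [35, 17, 39, 32, 21, 11]
Tree (level-order array): [35, 17, 39, 11, 32, None, None, None, None, 21]
In a BST, the LCA of p=17, q=35 is the first node v on the
root-to-leaf path with p <= v <= q (go left if both < v, right if both > v).
Walk from root:
  at 35: 17 <= 35 <= 35, this is the LCA
LCA = 35


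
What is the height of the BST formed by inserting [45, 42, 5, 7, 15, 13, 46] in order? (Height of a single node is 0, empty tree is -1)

Insertion order: [45, 42, 5, 7, 15, 13, 46]
Tree (level-order array): [45, 42, 46, 5, None, None, None, None, 7, None, 15, 13]
Compute height bottom-up (empty subtree = -1):
  height(13) = 1 + max(-1, -1) = 0
  height(15) = 1 + max(0, -1) = 1
  height(7) = 1 + max(-1, 1) = 2
  height(5) = 1 + max(-1, 2) = 3
  height(42) = 1 + max(3, -1) = 4
  height(46) = 1 + max(-1, -1) = 0
  height(45) = 1 + max(4, 0) = 5
Height = 5


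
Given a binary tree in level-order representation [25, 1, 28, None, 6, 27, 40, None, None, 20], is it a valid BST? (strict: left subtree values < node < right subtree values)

Level-order array: [25, 1, 28, None, 6, 27, 40, None, None, 20]
Validate using subtree bounds (lo, hi): at each node, require lo < value < hi,
then recurse left with hi=value and right with lo=value.
Preorder trace (stopping at first violation):
  at node 25 with bounds (-inf, +inf): OK
  at node 1 with bounds (-inf, 25): OK
  at node 6 with bounds (1, 25): OK
  at node 28 with bounds (25, +inf): OK
  at node 27 with bounds (25, 28): OK
  at node 20 with bounds (25, 27): VIOLATION
Node 20 violates its bound: not (25 < 20 < 27).
Result: Not a valid BST


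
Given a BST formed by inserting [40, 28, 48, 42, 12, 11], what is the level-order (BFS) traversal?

Tree insertion order: [40, 28, 48, 42, 12, 11]
Tree (level-order array): [40, 28, 48, 12, None, 42, None, 11]
BFS from the root, enqueuing left then right child of each popped node:
  queue [40] -> pop 40, enqueue [28, 48], visited so far: [40]
  queue [28, 48] -> pop 28, enqueue [12], visited so far: [40, 28]
  queue [48, 12] -> pop 48, enqueue [42], visited so far: [40, 28, 48]
  queue [12, 42] -> pop 12, enqueue [11], visited so far: [40, 28, 48, 12]
  queue [42, 11] -> pop 42, enqueue [none], visited so far: [40, 28, 48, 12, 42]
  queue [11] -> pop 11, enqueue [none], visited so far: [40, 28, 48, 12, 42, 11]
Result: [40, 28, 48, 12, 42, 11]


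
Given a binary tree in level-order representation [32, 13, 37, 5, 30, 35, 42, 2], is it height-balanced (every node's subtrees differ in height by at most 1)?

Tree (level-order array): [32, 13, 37, 5, 30, 35, 42, 2]
Definition: a tree is height-balanced if, at every node, |h(left) - h(right)| <= 1 (empty subtree has height -1).
Bottom-up per-node check:
  node 2: h_left=-1, h_right=-1, diff=0 [OK], height=0
  node 5: h_left=0, h_right=-1, diff=1 [OK], height=1
  node 30: h_left=-1, h_right=-1, diff=0 [OK], height=0
  node 13: h_left=1, h_right=0, diff=1 [OK], height=2
  node 35: h_left=-1, h_right=-1, diff=0 [OK], height=0
  node 42: h_left=-1, h_right=-1, diff=0 [OK], height=0
  node 37: h_left=0, h_right=0, diff=0 [OK], height=1
  node 32: h_left=2, h_right=1, diff=1 [OK], height=3
All nodes satisfy the balance condition.
Result: Balanced


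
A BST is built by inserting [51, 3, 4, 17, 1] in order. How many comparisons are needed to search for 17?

Search path for 17: 51 -> 3 -> 4 -> 17
Found: True
Comparisons: 4


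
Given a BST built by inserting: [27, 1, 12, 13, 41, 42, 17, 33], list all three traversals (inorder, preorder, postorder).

Tree insertion order: [27, 1, 12, 13, 41, 42, 17, 33]
Tree (level-order array): [27, 1, 41, None, 12, 33, 42, None, 13, None, None, None, None, None, 17]
Inorder (L, root, R): [1, 12, 13, 17, 27, 33, 41, 42]
Preorder (root, L, R): [27, 1, 12, 13, 17, 41, 33, 42]
Postorder (L, R, root): [17, 13, 12, 1, 33, 42, 41, 27]


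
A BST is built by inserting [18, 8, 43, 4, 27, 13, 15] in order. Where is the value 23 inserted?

Starting tree (level order): [18, 8, 43, 4, 13, 27, None, None, None, None, 15]
Insertion path: 18 -> 43 -> 27
Result: insert 23 as left child of 27
Final tree (level order): [18, 8, 43, 4, 13, 27, None, None, None, None, 15, 23]


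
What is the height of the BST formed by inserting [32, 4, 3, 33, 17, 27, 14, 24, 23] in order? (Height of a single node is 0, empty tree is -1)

Insertion order: [32, 4, 3, 33, 17, 27, 14, 24, 23]
Tree (level-order array): [32, 4, 33, 3, 17, None, None, None, None, 14, 27, None, None, 24, None, 23]
Compute height bottom-up (empty subtree = -1):
  height(3) = 1 + max(-1, -1) = 0
  height(14) = 1 + max(-1, -1) = 0
  height(23) = 1 + max(-1, -1) = 0
  height(24) = 1 + max(0, -1) = 1
  height(27) = 1 + max(1, -1) = 2
  height(17) = 1 + max(0, 2) = 3
  height(4) = 1 + max(0, 3) = 4
  height(33) = 1 + max(-1, -1) = 0
  height(32) = 1 + max(4, 0) = 5
Height = 5


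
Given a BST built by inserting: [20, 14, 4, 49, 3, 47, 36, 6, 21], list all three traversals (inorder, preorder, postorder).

Tree insertion order: [20, 14, 4, 49, 3, 47, 36, 6, 21]
Tree (level-order array): [20, 14, 49, 4, None, 47, None, 3, 6, 36, None, None, None, None, None, 21]
Inorder (L, root, R): [3, 4, 6, 14, 20, 21, 36, 47, 49]
Preorder (root, L, R): [20, 14, 4, 3, 6, 49, 47, 36, 21]
Postorder (L, R, root): [3, 6, 4, 14, 21, 36, 47, 49, 20]


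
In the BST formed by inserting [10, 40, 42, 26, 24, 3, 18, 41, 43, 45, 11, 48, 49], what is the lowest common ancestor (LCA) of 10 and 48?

Tree insertion order: [10, 40, 42, 26, 24, 3, 18, 41, 43, 45, 11, 48, 49]
Tree (level-order array): [10, 3, 40, None, None, 26, 42, 24, None, 41, 43, 18, None, None, None, None, 45, 11, None, None, 48, None, None, None, 49]
In a BST, the LCA of p=10, q=48 is the first node v on the
root-to-leaf path with p <= v <= q (go left if both < v, right if both > v).
Walk from root:
  at 10: 10 <= 10 <= 48, this is the LCA
LCA = 10


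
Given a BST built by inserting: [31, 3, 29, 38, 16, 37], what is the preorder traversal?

Tree insertion order: [31, 3, 29, 38, 16, 37]
Tree (level-order array): [31, 3, 38, None, 29, 37, None, 16]
Preorder traversal: [31, 3, 29, 16, 38, 37]


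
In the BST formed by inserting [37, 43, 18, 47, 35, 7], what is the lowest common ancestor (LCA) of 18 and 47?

Tree insertion order: [37, 43, 18, 47, 35, 7]
Tree (level-order array): [37, 18, 43, 7, 35, None, 47]
In a BST, the LCA of p=18, q=47 is the first node v on the
root-to-leaf path with p <= v <= q (go left if both < v, right if both > v).
Walk from root:
  at 37: 18 <= 37 <= 47, this is the LCA
LCA = 37


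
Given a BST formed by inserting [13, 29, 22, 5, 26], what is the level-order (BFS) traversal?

Tree insertion order: [13, 29, 22, 5, 26]
Tree (level-order array): [13, 5, 29, None, None, 22, None, None, 26]
BFS from the root, enqueuing left then right child of each popped node:
  queue [13] -> pop 13, enqueue [5, 29], visited so far: [13]
  queue [5, 29] -> pop 5, enqueue [none], visited so far: [13, 5]
  queue [29] -> pop 29, enqueue [22], visited so far: [13, 5, 29]
  queue [22] -> pop 22, enqueue [26], visited so far: [13, 5, 29, 22]
  queue [26] -> pop 26, enqueue [none], visited so far: [13, 5, 29, 22, 26]
Result: [13, 5, 29, 22, 26]


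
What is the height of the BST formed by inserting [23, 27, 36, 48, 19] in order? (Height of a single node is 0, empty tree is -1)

Insertion order: [23, 27, 36, 48, 19]
Tree (level-order array): [23, 19, 27, None, None, None, 36, None, 48]
Compute height bottom-up (empty subtree = -1):
  height(19) = 1 + max(-1, -1) = 0
  height(48) = 1 + max(-1, -1) = 0
  height(36) = 1 + max(-1, 0) = 1
  height(27) = 1 + max(-1, 1) = 2
  height(23) = 1 + max(0, 2) = 3
Height = 3


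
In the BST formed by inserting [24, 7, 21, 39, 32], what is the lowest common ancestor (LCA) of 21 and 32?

Tree insertion order: [24, 7, 21, 39, 32]
Tree (level-order array): [24, 7, 39, None, 21, 32]
In a BST, the LCA of p=21, q=32 is the first node v on the
root-to-leaf path with p <= v <= q (go left if both < v, right if both > v).
Walk from root:
  at 24: 21 <= 24 <= 32, this is the LCA
LCA = 24


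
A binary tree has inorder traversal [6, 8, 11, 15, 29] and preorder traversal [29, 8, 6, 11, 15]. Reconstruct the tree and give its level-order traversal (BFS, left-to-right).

Inorder:  [6, 8, 11, 15, 29]
Preorder: [29, 8, 6, 11, 15]
Algorithm: preorder visits root first, so consume preorder in order;
for each root, split the current inorder slice at that value into
left-subtree inorder and right-subtree inorder, then recurse.
Recursive splits:
  root=29; inorder splits into left=[6, 8, 11, 15], right=[]
  root=8; inorder splits into left=[6], right=[11, 15]
  root=6; inorder splits into left=[], right=[]
  root=11; inorder splits into left=[], right=[15]
  root=15; inorder splits into left=[], right=[]
Reconstructed level-order: [29, 8, 6, 11, 15]


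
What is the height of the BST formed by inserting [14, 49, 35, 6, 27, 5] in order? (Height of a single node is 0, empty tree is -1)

Insertion order: [14, 49, 35, 6, 27, 5]
Tree (level-order array): [14, 6, 49, 5, None, 35, None, None, None, 27]
Compute height bottom-up (empty subtree = -1):
  height(5) = 1 + max(-1, -1) = 0
  height(6) = 1 + max(0, -1) = 1
  height(27) = 1 + max(-1, -1) = 0
  height(35) = 1 + max(0, -1) = 1
  height(49) = 1 + max(1, -1) = 2
  height(14) = 1 + max(1, 2) = 3
Height = 3


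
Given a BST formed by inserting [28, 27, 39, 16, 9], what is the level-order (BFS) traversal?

Tree insertion order: [28, 27, 39, 16, 9]
Tree (level-order array): [28, 27, 39, 16, None, None, None, 9]
BFS from the root, enqueuing left then right child of each popped node:
  queue [28] -> pop 28, enqueue [27, 39], visited so far: [28]
  queue [27, 39] -> pop 27, enqueue [16], visited so far: [28, 27]
  queue [39, 16] -> pop 39, enqueue [none], visited so far: [28, 27, 39]
  queue [16] -> pop 16, enqueue [9], visited so far: [28, 27, 39, 16]
  queue [9] -> pop 9, enqueue [none], visited so far: [28, 27, 39, 16, 9]
Result: [28, 27, 39, 16, 9]


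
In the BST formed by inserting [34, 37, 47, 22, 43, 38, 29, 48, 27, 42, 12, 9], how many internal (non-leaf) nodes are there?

Tree built from: [34, 37, 47, 22, 43, 38, 29, 48, 27, 42, 12, 9]
Tree (level-order array): [34, 22, 37, 12, 29, None, 47, 9, None, 27, None, 43, 48, None, None, None, None, 38, None, None, None, None, 42]
Rule: An internal node has at least one child.
Per-node child counts:
  node 34: 2 child(ren)
  node 22: 2 child(ren)
  node 12: 1 child(ren)
  node 9: 0 child(ren)
  node 29: 1 child(ren)
  node 27: 0 child(ren)
  node 37: 1 child(ren)
  node 47: 2 child(ren)
  node 43: 1 child(ren)
  node 38: 1 child(ren)
  node 42: 0 child(ren)
  node 48: 0 child(ren)
Matching nodes: [34, 22, 12, 29, 37, 47, 43, 38]
Count of internal (non-leaf) nodes: 8


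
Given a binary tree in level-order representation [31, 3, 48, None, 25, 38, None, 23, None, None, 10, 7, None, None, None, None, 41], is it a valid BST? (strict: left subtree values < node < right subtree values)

Level-order array: [31, 3, 48, None, 25, 38, None, 23, None, None, 10, 7, None, None, None, None, 41]
Validate using subtree bounds (lo, hi): at each node, require lo < value < hi,
then recurse left with hi=value and right with lo=value.
Preorder trace (stopping at first violation):
  at node 31 with bounds (-inf, +inf): OK
  at node 3 with bounds (-inf, 31): OK
  at node 25 with bounds (3, 31): OK
  at node 23 with bounds (3, 25): OK
  at node 7 with bounds (3, 23): OK
  at node 41 with bounds (7, 23): VIOLATION
Node 41 violates its bound: not (7 < 41 < 23).
Result: Not a valid BST


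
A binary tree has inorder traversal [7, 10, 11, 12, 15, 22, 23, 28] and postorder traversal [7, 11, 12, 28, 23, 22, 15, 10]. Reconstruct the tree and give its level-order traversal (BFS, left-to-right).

Inorder:   [7, 10, 11, 12, 15, 22, 23, 28]
Postorder: [7, 11, 12, 28, 23, 22, 15, 10]
Algorithm: postorder visits root last, so walk postorder right-to-left;
each value is the root of the current inorder slice — split it at that
value, recurse on the right subtree first, then the left.
Recursive splits:
  root=10; inorder splits into left=[7], right=[11, 12, 15, 22, 23, 28]
  root=15; inorder splits into left=[11, 12], right=[22, 23, 28]
  root=22; inorder splits into left=[], right=[23, 28]
  root=23; inorder splits into left=[], right=[28]
  root=28; inorder splits into left=[], right=[]
  root=12; inorder splits into left=[11], right=[]
  root=11; inorder splits into left=[], right=[]
  root=7; inorder splits into left=[], right=[]
Reconstructed level-order: [10, 7, 15, 12, 22, 11, 23, 28]


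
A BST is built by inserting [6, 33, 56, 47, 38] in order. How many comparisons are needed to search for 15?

Search path for 15: 6 -> 33
Found: False
Comparisons: 2


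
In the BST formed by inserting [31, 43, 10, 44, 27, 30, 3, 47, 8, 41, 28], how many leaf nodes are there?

Tree built from: [31, 43, 10, 44, 27, 30, 3, 47, 8, 41, 28]
Tree (level-order array): [31, 10, 43, 3, 27, 41, 44, None, 8, None, 30, None, None, None, 47, None, None, 28]
Rule: A leaf has 0 children.
Per-node child counts:
  node 31: 2 child(ren)
  node 10: 2 child(ren)
  node 3: 1 child(ren)
  node 8: 0 child(ren)
  node 27: 1 child(ren)
  node 30: 1 child(ren)
  node 28: 0 child(ren)
  node 43: 2 child(ren)
  node 41: 0 child(ren)
  node 44: 1 child(ren)
  node 47: 0 child(ren)
Matching nodes: [8, 28, 41, 47]
Count of leaf nodes: 4
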